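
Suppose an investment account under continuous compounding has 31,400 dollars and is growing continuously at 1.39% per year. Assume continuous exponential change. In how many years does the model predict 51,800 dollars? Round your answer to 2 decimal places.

51800 = 31400 · e^(0.0139·t)
t = ln(51800/31400) / 0.0139 = ln(1.64968) / 0.0139 = 0.50058 / 0.0139

t ≈ 36.01 years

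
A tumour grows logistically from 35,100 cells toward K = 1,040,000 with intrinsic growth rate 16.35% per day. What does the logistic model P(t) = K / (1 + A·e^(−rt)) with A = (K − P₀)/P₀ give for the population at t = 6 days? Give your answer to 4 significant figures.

≈ 88,630 cells

A = (1040000 − 35100)/35100 = 28.62963
P(6) = 1040000 / (1 + 28.62963·e^(−0.1635·6)) = 1040000 / (1 + 28.62963·0.374936)
= 1040000 / 11.73428 ≈ 88629.23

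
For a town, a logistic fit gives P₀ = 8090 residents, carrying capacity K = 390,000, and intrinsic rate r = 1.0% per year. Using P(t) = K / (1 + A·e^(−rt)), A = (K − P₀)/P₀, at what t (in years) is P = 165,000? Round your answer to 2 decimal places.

t ≈ 354.44 years

A = (390000 − 8090)/8090 = 47.20766
165000 = 390000/(1 + 47.20766·e^(−0.01t)) → 1 + 47.20766·e^(−0.01t) = 2.36364
e^(−0.01t) = 0.028886 → t = ln(34.61895)/0.01 = 3.5444/0.01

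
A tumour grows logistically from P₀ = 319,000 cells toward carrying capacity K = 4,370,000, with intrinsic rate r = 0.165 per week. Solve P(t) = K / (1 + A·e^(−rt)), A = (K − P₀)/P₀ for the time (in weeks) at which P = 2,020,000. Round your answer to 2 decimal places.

t ≈ 14.49 weeks

A = (4370000 − 319000)/319000 = 12.69906
2020000 = 4370000/(1 + 12.69906·e^(−0.165t)) → 1 + 12.69906·e^(−0.165t) = 2.16337
e^(−0.165t) = 0.09161 → t = ln(10.91579)/0.165 = 2.39021/0.165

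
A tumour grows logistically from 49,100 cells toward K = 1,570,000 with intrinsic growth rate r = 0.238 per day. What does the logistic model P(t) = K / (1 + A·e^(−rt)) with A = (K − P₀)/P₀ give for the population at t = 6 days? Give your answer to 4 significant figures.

≈ 186,300 cells

A = (1570000 − 49100)/49100 = 30.97556
P(6) = 1570000 / (1 + 30.97556·e^(−0.238·6)) = 1570000 / (1 + 30.97556·0.239788)
= 1570000 / 8.42757 ≈ 186293.36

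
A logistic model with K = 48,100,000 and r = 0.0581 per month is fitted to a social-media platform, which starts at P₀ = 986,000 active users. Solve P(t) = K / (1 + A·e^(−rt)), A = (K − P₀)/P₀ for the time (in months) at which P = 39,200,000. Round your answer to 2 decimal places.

t ≈ 92.07 months

A = (48100000 − 986000)/986000 = 47.78296
39200000 = 48100000/(1 + 47.78296·e^(−0.0581t)) → 1 + 47.78296·e^(−0.0581t) = 1.22704
e^(−0.0581t) = 0.004752 → t = ln(210.45979)/0.0581 = 5.34929/0.0581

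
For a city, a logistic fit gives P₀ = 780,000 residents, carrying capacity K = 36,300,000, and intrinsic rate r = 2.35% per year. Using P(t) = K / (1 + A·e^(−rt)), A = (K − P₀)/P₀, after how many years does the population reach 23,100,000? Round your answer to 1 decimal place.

t ≈ 186.3 years

A = (36300000 − 780000)/780000 = 45.53846
23100000 = 36300000/(1 + 45.53846·e^(−0.0235t)) → 1 + 45.53846·e^(−0.0235t) = 1.57143
e^(−0.0235t) = 0.012548 → t = ln(79.69231)/0.0235 = 4.37817/0.0235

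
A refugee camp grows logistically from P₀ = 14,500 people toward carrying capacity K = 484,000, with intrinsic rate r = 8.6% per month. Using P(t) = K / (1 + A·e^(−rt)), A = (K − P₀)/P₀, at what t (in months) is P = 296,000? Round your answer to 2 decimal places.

t ≈ 45.71 months

A = (484000 − 14500)/14500 = 32.37931
296000 = 484000/(1 + 32.37931·e^(−0.086t)) → 1 + 32.37931·e^(−0.086t) = 1.63514
e^(−0.086t) = 0.019615 → t = ln(50.98019)/0.086 = 3.93144/0.086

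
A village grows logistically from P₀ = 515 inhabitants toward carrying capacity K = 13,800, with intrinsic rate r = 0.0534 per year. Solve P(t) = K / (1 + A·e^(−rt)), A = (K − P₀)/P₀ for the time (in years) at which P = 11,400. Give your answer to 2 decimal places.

t ≈ 90.04 years

A = (13800 − 515)/515 = 25.79612
11400 = 13800/(1 + 25.79612·e^(−0.0534t)) → 1 + 25.79612·e^(−0.0534t) = 1.21053
e^(−0.0534t) = 0.008161 → t = ln(122.53155)/0.0534 = 4.80837/0.0534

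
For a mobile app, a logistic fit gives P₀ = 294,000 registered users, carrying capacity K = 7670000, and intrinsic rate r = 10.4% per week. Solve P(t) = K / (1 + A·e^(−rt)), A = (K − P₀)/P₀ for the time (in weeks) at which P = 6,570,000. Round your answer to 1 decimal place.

t ≈ 48.2 weeks

A = (7670000 − 294000)/294000 = 25.08844
6570000 = 7670000/(1 + 25.08844·e^(−0.104t)) → 1 + 25.08844·e^(−0.104t) = 1.16743
e^(−0.104t) = 0.006674 → t = ln(149.84638)/0.104 = 5.00961/0.104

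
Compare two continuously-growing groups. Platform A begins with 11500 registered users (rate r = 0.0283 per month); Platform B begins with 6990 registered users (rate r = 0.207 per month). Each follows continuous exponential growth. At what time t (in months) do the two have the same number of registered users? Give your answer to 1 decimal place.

11500·e^(0.0283t) = 6990·e^(0.207t)
11500/6990 = e^((0.207 − 0.0283)t) → ln(1.64521) = 0.1787·t
t = 0.49787 / 0.1787

t ≈ 2.8 months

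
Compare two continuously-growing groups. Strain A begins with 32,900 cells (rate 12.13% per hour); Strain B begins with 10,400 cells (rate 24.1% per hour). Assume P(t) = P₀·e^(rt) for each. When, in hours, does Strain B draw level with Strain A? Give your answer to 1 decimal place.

32900·e^(0.1213t) = 10400·e^(0.241t)
32900/10400 = e^((0.241 − 0.1213)t) → ln(3.16346) = 0.1197·t
t = 1.15167 / 0.1197

t ≈ 9.6 hours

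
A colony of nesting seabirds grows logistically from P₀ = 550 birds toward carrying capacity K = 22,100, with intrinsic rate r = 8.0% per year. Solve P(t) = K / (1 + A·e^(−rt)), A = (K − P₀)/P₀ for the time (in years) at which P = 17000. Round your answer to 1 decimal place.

A = (22100 − 550)/550 = 39.18182
17000 = 22100/(1 + 39.18182·e^(−0.08t)) → 1 + 39.18182·e^(−0.08t) = 1.3
e^(−0.08t) = 0.007657 → t = ln(130.60606)/0.08 = 4.87219/0.08

t ≈ 60.9 years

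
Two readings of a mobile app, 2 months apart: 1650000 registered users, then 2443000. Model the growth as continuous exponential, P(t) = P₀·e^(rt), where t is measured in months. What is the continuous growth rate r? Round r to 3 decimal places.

r ≈ 0.196 per month

2443000 = 1650000 · e^(r·2)
e^(2r) = 2443000/1650000 = 1.48061
r = ln(1.48061) / 2 = 0.39245 / 2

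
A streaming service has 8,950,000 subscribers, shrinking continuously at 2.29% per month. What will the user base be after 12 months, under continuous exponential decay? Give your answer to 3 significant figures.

P(12) = 8950000 · e^(-0.0229·12) = 8950000 · e^(-0.2748)
= 8950000 · 0.75972 ≈ 6799530.27

≈ 6,800,000 subscribers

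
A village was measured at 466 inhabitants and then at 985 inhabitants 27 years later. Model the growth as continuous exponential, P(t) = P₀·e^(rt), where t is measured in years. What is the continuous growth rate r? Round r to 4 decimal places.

r ≈ 0.0277 per year

985 = 466 · e^(r·27)
e^(27r) = 985/466 = 2.11373
r = ln(2.11373) / 27 = 0.74846 / 27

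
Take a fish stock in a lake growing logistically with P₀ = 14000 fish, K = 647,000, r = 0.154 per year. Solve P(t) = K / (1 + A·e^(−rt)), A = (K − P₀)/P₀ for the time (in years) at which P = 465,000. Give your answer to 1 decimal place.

t ≈ 30.8 years

A = (647000 − 14000)/14000 = 45.21429
465000 = 647000/(1 + 45.21429·e^(−0.154t)) → 1 + 45.21429·e^(−0.154t) = 1.3914
e^(−0.154t) = 0.008657 → t = ln(115.52002)/0.154 = 4.74944/0.154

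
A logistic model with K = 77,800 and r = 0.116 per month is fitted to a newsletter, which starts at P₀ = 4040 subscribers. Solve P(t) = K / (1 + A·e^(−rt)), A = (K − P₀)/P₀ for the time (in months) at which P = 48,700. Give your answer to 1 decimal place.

A = (77800 − 4040)/4040 = 18.25743
48700 = 77800/(1 + 18.25743·e^(−0.116t)) → 1 + 18.25743·e^(−0.116t) = 1.59754
e^(−0.116t) = 0.032728 → t = ln(30.55452)/0.116 = 3.41951/0.116

t ≈ 29.5 months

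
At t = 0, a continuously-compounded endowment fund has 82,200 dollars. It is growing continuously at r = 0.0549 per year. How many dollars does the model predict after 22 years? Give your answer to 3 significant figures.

P(22) = 82200 · e^(0.0549·22) = 82200 · e^(1.2078)
= 82200 · 3.34612 ≈ 275050.66

≈ 275,000 dollars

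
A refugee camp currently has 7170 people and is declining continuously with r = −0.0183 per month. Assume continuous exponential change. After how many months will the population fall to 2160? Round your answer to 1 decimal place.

t ≈ 65.6 months

2160 = 7170 · e^(-0.0183·t)
t = ln(2160/7170) / -0.0183 = ln(0.30126) / -0.0183 = -1.1998 / -0.0183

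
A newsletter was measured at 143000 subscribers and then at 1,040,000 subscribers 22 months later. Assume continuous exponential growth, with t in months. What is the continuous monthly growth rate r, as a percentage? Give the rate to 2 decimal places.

r ≈ 9.02% per month

1040000 = 143000 · e^(r·22)
e^(22r) = 1040000/143000 = 7.27273
r = ln(7.27273) / 22 = 1.98413 / 22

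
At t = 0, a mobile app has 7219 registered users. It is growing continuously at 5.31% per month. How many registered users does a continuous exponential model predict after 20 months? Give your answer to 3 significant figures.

≈ 20,900 registered users

P(20) = 7219 · e^(0.0531·20) = 7219 · e^(1.062)
= 7219 · 2.89215 ≈ 20878.43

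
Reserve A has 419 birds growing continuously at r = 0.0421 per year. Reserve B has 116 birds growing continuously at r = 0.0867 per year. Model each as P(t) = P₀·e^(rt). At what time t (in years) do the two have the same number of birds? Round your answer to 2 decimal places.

419·e^(0.0421t) = 116·e^(0.0867t)
419/116 = e^((0.0867 − 0.0421)t) → ln(3.61207) = 0.0446·t
t = 1.28428 / 0.0446

t ≈ 28.80 years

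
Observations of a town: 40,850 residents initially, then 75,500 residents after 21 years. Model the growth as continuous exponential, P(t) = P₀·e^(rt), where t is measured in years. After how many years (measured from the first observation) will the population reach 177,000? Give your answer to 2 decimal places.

t ≈ 50.13 years

r = ln(75500/40850) / 21 ≈ 0.029249 per year
t = ln(177000/40850) / r = 1.46624 / 0.029249 ≈ 50.13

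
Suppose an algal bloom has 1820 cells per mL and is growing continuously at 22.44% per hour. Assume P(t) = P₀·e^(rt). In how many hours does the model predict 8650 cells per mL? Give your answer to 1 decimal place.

t ≈ 6.9 hours

8650 = 1820 · e^(0.2244·t)
t = ln(8650/1820) / 0.2244 = ln(4.75275) / 0.2244 = 1.55872 / 0.2244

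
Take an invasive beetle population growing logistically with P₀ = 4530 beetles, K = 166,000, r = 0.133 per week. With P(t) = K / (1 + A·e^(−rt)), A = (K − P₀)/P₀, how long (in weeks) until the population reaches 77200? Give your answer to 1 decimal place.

A = (166000 − 4530)/4530 = 35.64459
77200 = 166000/(1 + 35.64459·e^(−0.133t)) → 1 + 35.64459·e^(−0.133t) = 2.15026
e^(−0.133t) = 0.03227 → t = ln(30.98832)/0.133 = 3.43361/0.133

t ≈ 25.8 weeks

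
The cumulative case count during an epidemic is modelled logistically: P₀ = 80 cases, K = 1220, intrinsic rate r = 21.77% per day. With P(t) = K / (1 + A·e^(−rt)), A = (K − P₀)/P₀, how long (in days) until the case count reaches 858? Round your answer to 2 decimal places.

t ≈ 16.17 days

A = (1220 − 80)/80 = 14.25
858 = 1220/(1 + 14.25·e^(−0.2177t)) → 1 + 14.25·e^(−0.2177t) = 1.42191
e^(−0.2177t) = 0.029608 → t = ln(33.77486)/0.2177 = 3.51972/0.2177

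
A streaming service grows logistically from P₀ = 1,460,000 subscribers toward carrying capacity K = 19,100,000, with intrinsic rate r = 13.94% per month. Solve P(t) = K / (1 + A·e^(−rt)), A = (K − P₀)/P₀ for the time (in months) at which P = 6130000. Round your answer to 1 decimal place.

t ≈ 12.5 months

A = (19100000 − 1460000)/1460000 = 12.08219
6130000 = 19100000/(1 + 12.08219·e^(−0.1394t)) → 1 + 12.08219·e^(−0.1394t) = 3.11582
e^(−0.1394t) = 0.175119 → t = ln(5.7104)/0.1394 = 1.74229/0.1394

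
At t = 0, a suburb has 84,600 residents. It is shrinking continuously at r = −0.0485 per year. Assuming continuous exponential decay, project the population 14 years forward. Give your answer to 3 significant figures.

≈ 42,900 residents

P(14) = 84600 · e^(-0.0485·14) = 84600 · e^(-0.679)
= 84600 · 0.50712 ≈ 42902.68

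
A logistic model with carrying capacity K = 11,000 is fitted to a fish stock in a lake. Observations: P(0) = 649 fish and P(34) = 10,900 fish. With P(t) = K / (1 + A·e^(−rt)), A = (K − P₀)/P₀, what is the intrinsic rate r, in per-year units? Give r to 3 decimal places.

A = (11000 − 649)/649 = 15.94915
10900 = 11000/(1 + 15.94915·e^(−r·34)) → e^(−34r) = (1.00917 − 1)/15.94915 = 0.000575
r = −ln(0.000575)/34 = 7.46075/34

r ≈ 0.219 per year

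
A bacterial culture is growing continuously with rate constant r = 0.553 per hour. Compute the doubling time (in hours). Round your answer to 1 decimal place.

doubling time ≈ 1.3 hours

doubling time = ln(2) / |r| = 0.69315 / 0.553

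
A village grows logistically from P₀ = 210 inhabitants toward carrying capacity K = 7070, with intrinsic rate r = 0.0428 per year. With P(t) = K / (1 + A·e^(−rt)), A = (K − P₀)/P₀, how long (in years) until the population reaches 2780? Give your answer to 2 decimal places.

t ≈ 71.32 years

A = (7070 − 210)/210 = 32.66667
2780 = 7070/(1 + 32.66667·e^(−0.0428t)) → 1 + 32.66667·e^(−0.0428t) = 2.54317
e^(−0.0428t) = 0.04724 → t = ln(21.16861)/0.0428 = 3.05252/0.0428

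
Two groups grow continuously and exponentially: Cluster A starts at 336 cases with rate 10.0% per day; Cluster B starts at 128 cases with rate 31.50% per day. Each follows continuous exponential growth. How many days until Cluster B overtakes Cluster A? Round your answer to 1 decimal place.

t ≈ 4.5 days

336·e^(0.1t) = 128·e^(0.315t)
336/128 = e^((0.315 − 0.1)t) → ln(2.625) = 0.215·t
t = 0.96508 / 0.215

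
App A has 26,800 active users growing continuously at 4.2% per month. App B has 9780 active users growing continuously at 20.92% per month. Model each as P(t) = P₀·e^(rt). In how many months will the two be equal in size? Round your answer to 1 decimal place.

26800·e^(0.042t) = 9780·e^(0.2092t)
26800/9780 = e^((0.2092 − 0.042)t) → ln(2.74029) = 0.1672·t
t = 1.00806 / 0.1672

t ≈ 6.0 months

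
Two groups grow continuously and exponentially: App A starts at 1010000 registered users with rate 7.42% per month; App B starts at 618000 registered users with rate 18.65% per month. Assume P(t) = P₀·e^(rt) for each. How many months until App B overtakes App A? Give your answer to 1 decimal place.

1010000·e^(0.0742t) = 618000·e^(0.1865t)
1010000/618000 = e^((0.1865 − 0.0742)t) → ln(1.6343) = 0.1123·t
t = 0.49122 / 0.1123

t ≈ 4.4 months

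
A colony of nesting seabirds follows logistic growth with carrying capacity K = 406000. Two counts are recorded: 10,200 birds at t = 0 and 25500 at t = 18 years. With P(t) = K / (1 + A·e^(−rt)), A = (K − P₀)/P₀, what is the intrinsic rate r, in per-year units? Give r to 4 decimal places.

A = (406000 − 10200)/10200 = 38.80392
25500 = 406000/(1 + 38.80392·e^(−r·18)) → e^(−18r) = (15.92157 − 1)/38.80392 = 0.384538
r = −ln(0.384538)/18 = 0.95571/18

r ≈ 0.0531 per year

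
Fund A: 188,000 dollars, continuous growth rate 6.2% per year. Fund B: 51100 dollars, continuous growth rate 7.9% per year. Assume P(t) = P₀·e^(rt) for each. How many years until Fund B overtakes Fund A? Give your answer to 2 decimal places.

t ≈ 76.63 years

188000·e^(0.062t) = 51100·e^(0.079t)
188000/51100 = e^((0.079 − 0.062)t) → ln(3.67906) = 0.017·t
t = 1.30266 / 0.017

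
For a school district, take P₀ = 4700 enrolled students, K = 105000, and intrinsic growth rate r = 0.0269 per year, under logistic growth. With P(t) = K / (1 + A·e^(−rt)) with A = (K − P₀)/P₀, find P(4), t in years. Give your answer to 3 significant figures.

≈ 5,210 enrolled students

A = (105000 − 4700)/4700 = 21.34043
P(4) = 105000 / (1 + 21.34043·e^(−0.0269·4)) = 105000 / (1 + 21.34043·0.897987)
= 105000 / 20.16342 ≈ 5207.45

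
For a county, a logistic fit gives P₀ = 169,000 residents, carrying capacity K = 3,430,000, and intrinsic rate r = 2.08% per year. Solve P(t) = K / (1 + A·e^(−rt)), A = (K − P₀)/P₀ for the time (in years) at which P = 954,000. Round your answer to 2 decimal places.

t ≈ 96.45 years

A = (3430000 − 169000)/169000 = 19.29586
954000 = 3430000/(1 + 19.29586·e^(−0.0208t)) → 1 + 19.29586·e^(−0.0208t) = 3.59539
e^(−0.0208t) = 0.134505 → t = ln(7.43467)/0.0208 = 2.00615/0.0208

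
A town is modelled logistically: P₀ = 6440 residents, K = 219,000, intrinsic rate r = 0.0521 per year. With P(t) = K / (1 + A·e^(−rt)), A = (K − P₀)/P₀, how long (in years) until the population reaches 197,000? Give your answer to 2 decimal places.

t ≈ 109.19 years

A = (219000 − 6440)/6440 = 33.00621
197000 = 219000/(1 + 33.00621·e^(−0.0521t)) → 1 + 33.00621·e^(−0.0521t) = 1.11168
e^(−0.0521t) = 0.003383 → t = ln(295.55562)/0.0521 = 5.68886/0.0521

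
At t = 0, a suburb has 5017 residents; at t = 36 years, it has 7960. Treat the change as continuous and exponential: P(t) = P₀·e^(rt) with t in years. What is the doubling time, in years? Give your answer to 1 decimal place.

doubling time ≈ 54.1 years

r = ln(7960/5017) / 36 = ln(1.58661) / 36 ≈ 0.012822 per year
doubling time = ln 2 / |r| = 0.69315 / 0.012822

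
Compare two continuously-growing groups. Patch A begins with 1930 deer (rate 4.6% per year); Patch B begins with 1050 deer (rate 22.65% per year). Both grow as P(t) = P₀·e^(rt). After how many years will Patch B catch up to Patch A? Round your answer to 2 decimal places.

t ≈ 3.37 years

1930·e^(0.046t) = 1050·e^(0.2265t)
1930/1050 = e^((0.2265 − 0.046)t) → ln(1.8381) = 0.1805·t
t = 0.60873 / 0.1805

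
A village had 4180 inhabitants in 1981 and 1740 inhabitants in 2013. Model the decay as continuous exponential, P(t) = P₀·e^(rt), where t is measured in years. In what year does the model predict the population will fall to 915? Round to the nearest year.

year 2036

r = ln(1740/4180) / 32 = -0.87643/32 ≈ -0.027388 per year
t = ln(915/4180) / r = -1.51914/-0.027388 ≈ 55.47 years after 1981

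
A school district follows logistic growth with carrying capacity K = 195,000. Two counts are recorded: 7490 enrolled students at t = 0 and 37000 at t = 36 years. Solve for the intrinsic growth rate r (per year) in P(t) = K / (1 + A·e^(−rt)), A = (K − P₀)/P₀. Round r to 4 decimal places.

A = (195000 − 7490)/7490 = 25.03471
37000 = 195000/(1 + 25.03471·e^(−r·36)) → e^(−36r) = (5.27027 − 1)/25.03471 = 0.170574
r = −ln(0.170574)/36 = 1.76859/36

r ≈ 0.0491 per year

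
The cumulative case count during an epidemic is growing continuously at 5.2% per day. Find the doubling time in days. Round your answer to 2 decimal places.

doubling time = ln(2) / |r| = 0.69315 / 0.052

doubling time ≈ 13.33 days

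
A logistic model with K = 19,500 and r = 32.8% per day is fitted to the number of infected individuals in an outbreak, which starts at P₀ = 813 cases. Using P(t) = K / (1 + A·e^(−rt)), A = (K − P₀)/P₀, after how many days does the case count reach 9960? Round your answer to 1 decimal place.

A = (19500 − 813)/813 = 22.98524
9960 = 19500/(1 + 22.98524·e^(−0.328t)) → 1 + 22.98524·e^(−0.328t) = 1.95783
e^(−0.328t) = 0.041672 → t = ln(23.99717)/0.328 = 3.17794/0.328

t ≈ 9.7 days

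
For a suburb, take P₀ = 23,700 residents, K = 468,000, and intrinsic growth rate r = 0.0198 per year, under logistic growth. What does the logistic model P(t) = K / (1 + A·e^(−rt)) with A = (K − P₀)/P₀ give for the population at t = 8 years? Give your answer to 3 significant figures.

A = (468000 − 23700)/23700 = 18.74684
P(8) = 468000 / (1 + 18.74684·e^(−0.0198·8)) = 468000 / (1 + 18.74684·0.853508)
= 468000 / 17.00058 ≈ 27528.47

≈ 27,500 residents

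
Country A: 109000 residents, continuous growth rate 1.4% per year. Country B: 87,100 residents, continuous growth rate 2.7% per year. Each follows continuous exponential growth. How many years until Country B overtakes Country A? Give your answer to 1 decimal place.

109000·e^(0.014t) = 87100·e^(0.027t)
109000/87100 = e^((0.027 − 0.014)t) → ln(1.25144) = 0.013·t
t = 0.22429 / 0.013

t ≈ 17.3 years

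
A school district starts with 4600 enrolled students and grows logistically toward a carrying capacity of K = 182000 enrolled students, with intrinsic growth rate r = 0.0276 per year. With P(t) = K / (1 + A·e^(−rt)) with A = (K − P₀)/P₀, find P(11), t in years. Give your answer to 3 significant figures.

≈ 6,180 enrolled students

A = (182000 − 4600)/4600 = 38.56522
P(11) = 182000 / (1 + 38.56522·e^(−0.0276·11)) = 182000 / (1 + 38.56522·0.738156)
= 182000 / 29.46715 ≈ 6176.37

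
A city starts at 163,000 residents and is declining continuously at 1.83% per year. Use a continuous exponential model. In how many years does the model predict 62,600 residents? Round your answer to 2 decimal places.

t ≈ 52.29 years

62600 = 163000 · e^(-0.0183·t)
t = ln(62600/163000) / -0.0183 = ln(0.38405) / -0.0183 = -0.95698 / -0.0183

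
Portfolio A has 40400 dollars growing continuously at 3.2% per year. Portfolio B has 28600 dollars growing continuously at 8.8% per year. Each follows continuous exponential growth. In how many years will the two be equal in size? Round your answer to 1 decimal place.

t ≈ 6.2 years

40400·e^(0.032t) = 28600·e^(0.088t)
40400/28600 = e^((0.088 − 0.032)t) → ln(1.41259) = 0.056·t
t = 0.34542 / 0.056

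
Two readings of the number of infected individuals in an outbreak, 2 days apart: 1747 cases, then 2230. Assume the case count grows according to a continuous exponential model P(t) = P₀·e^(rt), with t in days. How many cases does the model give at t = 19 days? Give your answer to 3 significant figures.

≈ 17,800 cases

r = ln(2230/1747) / 2 ≈ 0.122051 per day
P(19) = 1747 · e^(0.122051·19) = 1747 · 10.16515 ≈ 17758.51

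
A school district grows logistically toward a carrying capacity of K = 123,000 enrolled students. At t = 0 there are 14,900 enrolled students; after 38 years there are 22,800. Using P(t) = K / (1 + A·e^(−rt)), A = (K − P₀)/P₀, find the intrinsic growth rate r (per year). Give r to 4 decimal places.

r ≈ 0.0132 per year

A = (123000 − 14900)/14900 = 7.25503
22800 = 123000/(1 + 7.25503·e^(−r·38)) → e^(−38r) = (5.39474 − 1)/7.25503 = 0.60575
r = −ln(0.60575)/38 = 0.50129/38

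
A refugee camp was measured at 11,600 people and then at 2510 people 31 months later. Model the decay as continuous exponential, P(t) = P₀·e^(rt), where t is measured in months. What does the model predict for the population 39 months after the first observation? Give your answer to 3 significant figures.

≈ 1,690 people

r = ln(2510/11600) / 31 ≈ -0.049378 per month
P(39) = 11600 · e^(-0.049378·39) = 11600 · 0.14577 ≈ 1690.89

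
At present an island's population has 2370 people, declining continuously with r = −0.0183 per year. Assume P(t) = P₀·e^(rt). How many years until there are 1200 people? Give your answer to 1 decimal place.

1200 = 2370 · e^(-0.0183·t)
t = ln(1200/2370) / -0.0183 = ln(0.50633) / -0.0183 = -0.68057 / -0.0183

t ≈ 37.2 years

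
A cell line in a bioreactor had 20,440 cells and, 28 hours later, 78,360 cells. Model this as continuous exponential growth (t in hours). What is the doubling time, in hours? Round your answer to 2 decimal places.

doubling time ≈ 14.44 hours

r = ln(78360/20440) / 28 = ln(3.83366) / 28 ≈ 0.047994 per hour
doubling time = ln 2 / |r| = 0.69315 / 0.047994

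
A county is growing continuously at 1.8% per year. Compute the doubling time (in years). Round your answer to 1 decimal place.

doubling time = ln(2) / |r| = 0.69315 / 0.018

doubling time ≈ 38.5 years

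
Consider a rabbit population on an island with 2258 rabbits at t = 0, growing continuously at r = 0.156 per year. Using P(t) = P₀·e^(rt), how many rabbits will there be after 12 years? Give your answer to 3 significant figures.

P(12) = 2258 · e^(0.156·12) = 2258 · e^(1.872)
= 2258 · 6.50129 ≈ 14679.9

≈ 14,700 rabbits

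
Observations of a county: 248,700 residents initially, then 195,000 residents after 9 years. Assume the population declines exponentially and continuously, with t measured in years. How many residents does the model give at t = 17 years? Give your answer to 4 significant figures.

r = ln(195000/248700) / 9 ≈ -0.027028 per year
P(17) = 248700 · e^(-0.027028·17) = 248700 · 0.63162 ≈ 157083.78

≈ 157,100 residents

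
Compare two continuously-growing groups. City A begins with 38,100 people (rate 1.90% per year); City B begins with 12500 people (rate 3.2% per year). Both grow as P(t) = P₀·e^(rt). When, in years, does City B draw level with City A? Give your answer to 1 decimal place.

38100·e^(0.019t) = 12500·e^(0.032t)
38100/12500 = e^((0.032 − 0.019)t) → ln(3.048) = 0.013·t
t = 1.11449 / 0.013

t ≈ 85.7 years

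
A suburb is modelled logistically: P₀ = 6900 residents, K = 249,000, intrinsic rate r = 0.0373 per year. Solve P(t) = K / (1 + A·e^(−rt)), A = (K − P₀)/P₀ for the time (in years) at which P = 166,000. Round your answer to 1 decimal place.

A = (249000 − 6900)/6900 = 35.08696
166000 = 249000/(1 + 35.08696·e^(−0.0373t)) → 1 + 35.08696·e^(−0.0373t) = 1.5
e^(−0.0373t) = 0.01425 → t = ln(70.17391)/0.0373 = 4.25098/0.0373

t ≈ 114.0 years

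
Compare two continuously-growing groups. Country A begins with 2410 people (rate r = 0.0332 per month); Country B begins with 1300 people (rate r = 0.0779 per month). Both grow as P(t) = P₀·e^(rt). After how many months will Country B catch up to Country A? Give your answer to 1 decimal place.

2410·e^(0.0332t) = 1300·e^(0.0779t)
2410/1300 = e^((0.0779 − 0.0332)t) → ln(1.85385) = 0.0447·t
t = 0.61726 / 0.0447

t ≈ 13.8 months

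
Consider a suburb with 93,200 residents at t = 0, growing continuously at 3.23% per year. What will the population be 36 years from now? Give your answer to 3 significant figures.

≈ 298,000 residents

P(36) = 93200 · e^(0.0323·36) = 93200 · e^(1.1628)
= 93200 · 3.19888 ≈ 298135.39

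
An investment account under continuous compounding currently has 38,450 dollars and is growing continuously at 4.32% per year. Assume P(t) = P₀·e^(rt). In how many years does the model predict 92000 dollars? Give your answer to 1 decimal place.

t ≈ 20.2 years

92000 = 38450 · e^(0.0432·t)
t = ln(92000/38450) / 0.0432 = ln(2.39272) / 0.0432 = 0.87243 / 0.0432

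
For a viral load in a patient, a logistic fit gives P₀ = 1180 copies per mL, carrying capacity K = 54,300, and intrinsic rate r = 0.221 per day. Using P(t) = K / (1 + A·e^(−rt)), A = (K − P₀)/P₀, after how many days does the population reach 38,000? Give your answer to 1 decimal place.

t ≈ 21.1 days

A = (54300 − 1180)/1180 = 45.01695
38000 = 54300/(1 + 45.01695·e^(−0.221t)) → 1 + 45.01695·e^(−0.221t) = 1.42895
e^(−0.221t) = 0.009529 → t = ln(104.94749)/0.221 = 4.65346/0.221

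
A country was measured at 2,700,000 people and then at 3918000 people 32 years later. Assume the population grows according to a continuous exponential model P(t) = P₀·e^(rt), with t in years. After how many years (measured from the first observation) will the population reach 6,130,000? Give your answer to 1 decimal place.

r = ln(3918000/2700000) / 32 ≈ 0.011635 per year
t = ln(6130000/2700000) / r = 0.81994 / 0.011635 ≈ 70.47

t ≈ 70.5 years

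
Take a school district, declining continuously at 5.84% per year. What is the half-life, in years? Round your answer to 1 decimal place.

half-life ≈ 11.9 years

half-life = ln(2) / |r| = 0.69315 / 0.0584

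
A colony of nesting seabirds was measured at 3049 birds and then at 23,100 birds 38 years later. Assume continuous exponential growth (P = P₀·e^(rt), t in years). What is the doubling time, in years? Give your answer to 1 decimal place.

doubling time ≈ 13.0 years

r = ln(23100/3049) / 38 = ln(7.57625) / 38 ≈ 0.05329 per year
doubling time = ln 2 / |r| = 0.69315 / 0.05329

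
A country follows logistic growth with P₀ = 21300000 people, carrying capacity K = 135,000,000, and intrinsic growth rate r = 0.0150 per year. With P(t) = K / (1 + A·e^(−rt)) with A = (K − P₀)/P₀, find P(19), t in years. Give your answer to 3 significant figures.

≈ 26,900,000 people

A = (135000000 − 21300000)/21300000 = 5.33803
P(19) = 135000000 / (1 + 5.33803·e^(−0.015·19)) = 135000000 / (1 + 5.33803·0.752014)
= 135000000 / 5.01427 ≈ 26923143.72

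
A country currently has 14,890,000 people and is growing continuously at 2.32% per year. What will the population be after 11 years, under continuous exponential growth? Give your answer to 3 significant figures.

≈ 19,200,000 people

P(11) = 14890000 · e^(0.0232·11) = 14890000 · e^(0.2552)
= 14890000 · 1.29072 ≈ 19218816.91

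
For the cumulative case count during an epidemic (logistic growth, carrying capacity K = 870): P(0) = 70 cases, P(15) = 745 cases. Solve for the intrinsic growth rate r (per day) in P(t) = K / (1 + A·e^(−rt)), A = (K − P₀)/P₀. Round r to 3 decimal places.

A = (870 − 70)/70 = 11.42857
745 = 870/(1 + 11.42857·e^(−r·15)) → e^(−15r) = (1.16779 − 1)/11.42857 = 0.014681
r = −ln(0.014681)/15 = 4.22119/15

r ≈ 0.281 per day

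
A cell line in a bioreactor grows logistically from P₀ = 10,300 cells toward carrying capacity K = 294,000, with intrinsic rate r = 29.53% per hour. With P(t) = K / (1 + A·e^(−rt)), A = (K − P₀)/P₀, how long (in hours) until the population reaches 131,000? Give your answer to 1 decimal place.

t ≈ 10.5 hours

A = (294000 − 10300)/10300 = 27.54369
131000 = 294000/(1 + 27.54369·e^(−0.2953t)) → 1 + 27.54369·e^(−0.2953t) = 2.24427
e^(−0.2953t) = 0.045175 → t = ln(22.13634)/0.2953 = 3.09722/0.2953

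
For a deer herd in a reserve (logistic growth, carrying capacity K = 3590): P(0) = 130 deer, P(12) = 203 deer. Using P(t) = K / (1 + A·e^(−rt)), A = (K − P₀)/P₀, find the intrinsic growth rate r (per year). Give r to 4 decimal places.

A = (3590 − 130)/130 = 26.61538
203 = 3590/(1 + 26.61538·e^(−r·12)) → e^(−12r) = (17.68473 − 1)/26.61538 = 0.626883
r = −ln(0.626883)/12 = 0.467/12

r ≈ 0.0389 per year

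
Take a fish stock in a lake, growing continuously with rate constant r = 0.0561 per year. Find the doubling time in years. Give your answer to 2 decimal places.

doubling time = ln(2) / |r| = 0.69315 / 0.0561

doubling time ≈ 12.36 years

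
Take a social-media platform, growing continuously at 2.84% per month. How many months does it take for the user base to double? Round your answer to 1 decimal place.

doubling time ≈ 24.4 months

doubling time = ln(2) / |r| = 0.69315 / 0.0284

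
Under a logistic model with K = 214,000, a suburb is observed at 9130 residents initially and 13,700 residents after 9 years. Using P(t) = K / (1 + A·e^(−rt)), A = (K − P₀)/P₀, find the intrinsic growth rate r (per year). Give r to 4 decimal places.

A = (214000 − 9130)/9130 = 22.43921
13700 = 214000/(1 + 22.43921·e^(−r·9)) → e^(−9r) = (15.62044 − 1)/22.43921 = 0.651558
r = −ln(0.651558)/9 = 0.42839/9

r ≈ 0.0476 per year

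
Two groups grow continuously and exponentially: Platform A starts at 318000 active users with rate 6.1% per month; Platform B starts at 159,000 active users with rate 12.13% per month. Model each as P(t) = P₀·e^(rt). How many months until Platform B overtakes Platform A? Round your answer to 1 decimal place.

t ≈ 11.5 months

318000·e^(0.061t) = 159000·e^(0.1213t)
318000/159000 = e^((0.1213 − 0.061)t) → ln(2) = 0.0603·t
t = 0.69315 / 0.0603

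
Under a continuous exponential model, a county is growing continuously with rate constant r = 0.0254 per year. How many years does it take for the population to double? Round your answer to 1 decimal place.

doubling time ≈ 27.3 years

doubling time = ln(2) / |r| = 0.69315 / 0.0254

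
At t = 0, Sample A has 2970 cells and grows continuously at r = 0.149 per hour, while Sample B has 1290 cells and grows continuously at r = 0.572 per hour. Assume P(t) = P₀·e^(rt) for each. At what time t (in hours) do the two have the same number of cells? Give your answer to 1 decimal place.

2970·e^(0.149t) = 1290·e^(0.572t)
2970/1290 = e^((0.572 − 0.149)t) → ln(2.30233) = 0.423·t
t = 0.83392 / 0.423

t ≈ 2.0 hours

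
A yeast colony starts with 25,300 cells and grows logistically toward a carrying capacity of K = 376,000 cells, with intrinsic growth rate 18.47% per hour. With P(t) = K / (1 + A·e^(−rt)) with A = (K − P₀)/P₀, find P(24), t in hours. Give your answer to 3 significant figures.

A = (376000 − 25300)/25300 = 13.86166
P(24) = 376000 / (1 + 13.86166·e^(−0.1847·24)) = 376000 / (1 + 13.86166·0.011881)
= 376000 / 1.16469 ≈ 322831.9

≈ 323,000 cells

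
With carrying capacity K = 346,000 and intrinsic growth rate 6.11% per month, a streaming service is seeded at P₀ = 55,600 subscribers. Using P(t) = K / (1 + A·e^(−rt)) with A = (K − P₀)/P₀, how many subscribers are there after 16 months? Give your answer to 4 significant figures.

A = (346000 − 55600)/55600 = 5.22302
P(16) = 346000 / (1 + 5.22302·e^(−0.0611·16)) = 346000 / (1 + 5.22302·0.376213)
= 346000 / 2.96497 ≈ 116696.02

≈ 116,700 subscribers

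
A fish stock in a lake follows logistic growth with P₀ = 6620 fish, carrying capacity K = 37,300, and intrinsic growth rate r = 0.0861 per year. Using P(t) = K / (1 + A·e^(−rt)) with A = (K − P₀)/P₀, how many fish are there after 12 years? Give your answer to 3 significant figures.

≈ 14,100 fish

A = (37300 − 6620)/6620 = 4.63444
P(12) = 37300 / (1 + 4.63444·e^(−0.0861·12)) = 37300 / (1 + 4.63444·0.355866)
= 37300 / 2.64924 ≈ 14079.5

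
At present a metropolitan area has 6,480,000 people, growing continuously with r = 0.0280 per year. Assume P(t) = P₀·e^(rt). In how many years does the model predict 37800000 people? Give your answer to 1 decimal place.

37800000 = 6480000 · e^(0.028·t)
t = ln(37800000/6480000) / 0.028 = ln(5.83333) / 0.028 = 1.76359 / 0.028

t ≈ 63.0 years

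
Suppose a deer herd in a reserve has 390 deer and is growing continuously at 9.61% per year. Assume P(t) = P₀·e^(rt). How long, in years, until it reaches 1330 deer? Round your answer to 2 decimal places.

1330 = 390 · e^(0.0961·t)
t = ln(1330/390) / 0.0961 = ln(3.41026) / 0.0961 = 1.22679 / 0.0961

t ≈ 12.77 years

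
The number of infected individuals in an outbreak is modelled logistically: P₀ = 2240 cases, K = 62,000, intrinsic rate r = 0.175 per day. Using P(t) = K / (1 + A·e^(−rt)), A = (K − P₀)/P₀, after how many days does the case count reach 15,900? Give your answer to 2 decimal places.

A = (62000 − 2240)/2240 = 26.67857
15900 = 62000/(1 + 26.67857·e^(−0.175t)) → 1 + 26.67857·e^(−0.175t) = 3.89937
e^(−0.175t) = 0.108678 → t = ln(9.2015)/0.175 = 2.21937/0.175

t ≈ 12.68 days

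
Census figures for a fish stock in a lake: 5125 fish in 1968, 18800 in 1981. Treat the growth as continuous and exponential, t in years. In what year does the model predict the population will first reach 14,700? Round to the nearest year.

year 1979

r = ln(18800/5125) / 13 = 1.29973/13 ≈ 0.099979 per year
t = ln(14700/5125) / r = 1.05372/0.099979 ≈ 10.54 years after 1968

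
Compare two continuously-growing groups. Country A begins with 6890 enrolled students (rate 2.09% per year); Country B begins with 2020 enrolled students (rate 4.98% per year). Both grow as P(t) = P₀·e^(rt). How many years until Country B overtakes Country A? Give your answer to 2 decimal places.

6890·e^(0.0209t) = 2020·e^(0.0498t)
6890/2020 = e^((0.0498 − 0.0209)t) → ln(3.41089) = 0.0289·t
t = 1.22697 / 0.0289

t ≈ 42.46 years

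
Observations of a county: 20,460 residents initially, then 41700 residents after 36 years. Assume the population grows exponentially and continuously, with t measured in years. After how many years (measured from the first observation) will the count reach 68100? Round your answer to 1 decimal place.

r = ln(41700/20460) / 36 ≈ 0.019779 per year
t = ln(68100/20460) / r = 1.20251 / 0.019779 ≈ 60.798

t ≈ 60.8 years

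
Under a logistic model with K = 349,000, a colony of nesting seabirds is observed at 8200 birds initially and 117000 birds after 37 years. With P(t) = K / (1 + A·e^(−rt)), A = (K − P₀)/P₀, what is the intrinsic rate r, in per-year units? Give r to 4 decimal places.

r ≈ 0.0822 per year

A = (349000 − 8200)/8200 = 41.56098
117000 = 349000/(1 + 41.56098·e^(−r·37)) → e^(−37r) = (2.98291 − 1)/41.56098 = 0.047711
r = −ln(0.047711)/37 = 3.0426/37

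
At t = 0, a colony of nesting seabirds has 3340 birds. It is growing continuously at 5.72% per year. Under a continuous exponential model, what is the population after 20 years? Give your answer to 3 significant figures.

≈ 10,500 birds

P(20) = 3340 · e^(0.0572·20) = 3340 · e^(1.144)
= 3340 · 3.1393 ≈ 10485.26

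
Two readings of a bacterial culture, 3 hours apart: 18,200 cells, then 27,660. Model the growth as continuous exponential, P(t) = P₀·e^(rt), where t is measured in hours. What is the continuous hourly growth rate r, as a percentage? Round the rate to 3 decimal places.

27660 = 18200 · e^(r·3)
e^(3r) = 27660/18200 = 1.51978
r = ln(1.51978) / 3 = 0.41857 / 3

r ≈ 13.952% per hour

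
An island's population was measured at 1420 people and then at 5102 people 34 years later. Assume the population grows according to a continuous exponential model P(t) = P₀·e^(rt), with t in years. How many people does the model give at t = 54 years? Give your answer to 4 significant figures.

≈ 10,830 people

r = ln(5102/1420) / 34 ≈ 0.037617 per year
P(54) = 1420 · e^(0.037617·54) = 1420 · 7.6241 ≈ 10826.22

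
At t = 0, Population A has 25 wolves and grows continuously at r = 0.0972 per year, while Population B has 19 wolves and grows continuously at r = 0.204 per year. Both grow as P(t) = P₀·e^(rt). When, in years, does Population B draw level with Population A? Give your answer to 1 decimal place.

t ≈ 2.6 years

25·e^(0.0972t) = 19·e^(0.204t)
25/19 = e^((0.204 − 0.0972)t) → ln(1.31579) = 0.1068·t
t = 0.27444 / 0.1068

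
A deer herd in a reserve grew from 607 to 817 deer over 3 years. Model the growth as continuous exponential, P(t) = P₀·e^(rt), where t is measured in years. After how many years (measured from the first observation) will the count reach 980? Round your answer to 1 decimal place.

t ≈ 4.8 years

r = ln(817/607) / 3 ≈ 0.099037 per year
t = ln(980/607) / r = 0.47902 / 0.099037 ≈ 4.837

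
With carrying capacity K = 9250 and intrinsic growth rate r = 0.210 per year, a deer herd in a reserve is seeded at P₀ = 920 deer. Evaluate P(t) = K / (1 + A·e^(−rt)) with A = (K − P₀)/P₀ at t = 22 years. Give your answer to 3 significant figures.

≈ 8,490 deer

A = (9250 − 920)/920 = 9.05435
P(22) = 9250 / (1 + 9.05435·e^(−0.21·22)) = 9250 / (1 + 9.05435·0.009853)
= 9250 / 1.08921 ≈ 8492.39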